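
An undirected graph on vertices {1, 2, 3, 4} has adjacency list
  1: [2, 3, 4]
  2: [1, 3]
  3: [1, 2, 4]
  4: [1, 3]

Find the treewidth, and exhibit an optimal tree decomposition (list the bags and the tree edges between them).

Treewidth 2.
Bags: B1 = {1, 3, 4}  B2 = {1, 2, 3}
Tree: B1–B2

Every bag has size at most 3, so the width is 3 − 1 = 2 and tw(G) ≤ 2. Conversely, {1, 2, 3} is a clique of size 3, and the vertices of any clique must share a bag in every tree decomposition; so some bag has ≥ 3 vertices and tw(G) ≥ 2. Hence tw(G) = 2 exactly.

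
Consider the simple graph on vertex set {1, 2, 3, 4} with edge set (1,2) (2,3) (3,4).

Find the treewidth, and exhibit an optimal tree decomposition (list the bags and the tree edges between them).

Every bag has size at most 2, so the width is 2 − 1 = 1 and tw(G) ≤ 1. G has an edge, so its treewidth is at least 1. Therefore the treewidth is 1.

Treewidth 1.
One optimal decomposition is:
Bags: B1 = {3, 4}  B2 = {2, 3}  B3 = {1, 2}
Tree: B1–B2, B2–B3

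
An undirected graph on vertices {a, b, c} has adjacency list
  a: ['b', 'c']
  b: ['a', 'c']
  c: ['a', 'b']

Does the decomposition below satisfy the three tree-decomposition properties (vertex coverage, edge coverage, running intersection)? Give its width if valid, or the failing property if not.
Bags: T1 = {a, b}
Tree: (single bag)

A tree decomposition must satisfy three properties: every vertex lies in some bag; for every edge, both endpoints lie together in some bag; and for every vertex, the bags containing it form a connected subtree. Here vertex c appears in no bag, so the decomposition is invalid.

No — vertex c appears in no bag.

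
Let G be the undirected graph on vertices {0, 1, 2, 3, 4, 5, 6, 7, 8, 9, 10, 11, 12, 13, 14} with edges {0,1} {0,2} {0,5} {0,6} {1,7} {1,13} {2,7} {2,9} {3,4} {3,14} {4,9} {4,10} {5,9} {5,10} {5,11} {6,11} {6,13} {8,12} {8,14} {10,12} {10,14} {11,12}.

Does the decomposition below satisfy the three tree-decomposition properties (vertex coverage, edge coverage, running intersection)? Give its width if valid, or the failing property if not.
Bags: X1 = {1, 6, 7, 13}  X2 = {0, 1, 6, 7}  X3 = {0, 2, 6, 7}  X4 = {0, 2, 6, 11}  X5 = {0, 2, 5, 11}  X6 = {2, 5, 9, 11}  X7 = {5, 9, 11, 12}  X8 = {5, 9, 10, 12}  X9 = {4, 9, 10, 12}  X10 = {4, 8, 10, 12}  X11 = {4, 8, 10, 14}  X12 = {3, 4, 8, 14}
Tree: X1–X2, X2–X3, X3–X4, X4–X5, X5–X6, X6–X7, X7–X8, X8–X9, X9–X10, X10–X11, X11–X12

Yes; width 3.

Every vertex of G appears in some bag (union = {0, 1, 2, 3, 4, 5, 6, 7, 8, 9, 10, 11, 12, 13, 14}); every edge is covered by a bag; and for each vertex v the set of bags containing v is connected in the bag tree. The decomposition is therefore valid. The largest bag has 4 vertices, so the width is 3.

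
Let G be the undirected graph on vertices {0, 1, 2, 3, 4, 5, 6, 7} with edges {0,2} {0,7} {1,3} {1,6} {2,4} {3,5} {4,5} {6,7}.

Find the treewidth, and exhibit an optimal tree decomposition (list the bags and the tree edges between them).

Each bag holds 3 vertices, so the decomposition has width 2, which upper-bounds the treewidth. The edges 7–6–1–3–5–4–2–0–7 form a cycle, so G is not a tree and its treewidth is at least 2. The upper and lower bounds meet at 2, so that is the treewidth.

Treewidth 2.
One such decomposition:
Bags: B1 = {1, 6, 7}  B2 = {1, 3, 7}  B3 = {3, 5, 7}  B4 = {4, 5, 7}  B5 = {2, 4, 7}  B6 = {0, 2, 7}
Tree: B1–B2, B2–B3, B3–B4, B4–B5, B5–B6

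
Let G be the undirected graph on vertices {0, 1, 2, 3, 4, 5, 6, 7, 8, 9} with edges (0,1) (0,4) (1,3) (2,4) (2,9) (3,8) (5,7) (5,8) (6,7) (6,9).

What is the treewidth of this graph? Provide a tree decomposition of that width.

Each bag holds 3 vertices, so the decomposition has width 2, which upper-bounds the treewidth. Since 4–0–1–3–8–5–7–6–9–2–4 is a cycle in G, G is not acyclic. Forests are exactly the graphs of treewidth ≤ 1, so tw(G) ≥ 2. Therefore the treewidth is 2.

Treewidth 2.
One such decomposition:
Bags: B1 = {0, 1, 4}  B2 = {1, 3, 4}  B3 = {3, 4, 8}  B4 = {4, 5, 8}  B5 = {4, 5, 7}  B6 = {4, 6, 7}  B7 = {4, 6, 9}  B8 = {2, 4, 9}
Tree: B1–B2, B2–B3, B3–B4, B4–B5, B5–B6, B6–B7, B7–B8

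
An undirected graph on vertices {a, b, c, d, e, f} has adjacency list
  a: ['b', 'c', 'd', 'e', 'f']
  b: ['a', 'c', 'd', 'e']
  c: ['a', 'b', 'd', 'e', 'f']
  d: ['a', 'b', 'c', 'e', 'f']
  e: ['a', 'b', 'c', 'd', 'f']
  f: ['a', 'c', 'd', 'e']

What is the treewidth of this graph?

4

A width-4 tree decomposition is:
Bags: B1 = {a, b, c, d, e}  B2 = {a, c, d, e, f}
Tree: B1–B2
Every bag has size at most 5, so the width is 5 − 1 = 4 and tw(G) ≤ 4. For the lower bound, the 5 vertices {a, c, d, e, f} are pairwise adjacent, and any tree decomposition puts a clique entirely inside one bag — forcing width ≥ 4. Hence tw(G) = 4 exactly.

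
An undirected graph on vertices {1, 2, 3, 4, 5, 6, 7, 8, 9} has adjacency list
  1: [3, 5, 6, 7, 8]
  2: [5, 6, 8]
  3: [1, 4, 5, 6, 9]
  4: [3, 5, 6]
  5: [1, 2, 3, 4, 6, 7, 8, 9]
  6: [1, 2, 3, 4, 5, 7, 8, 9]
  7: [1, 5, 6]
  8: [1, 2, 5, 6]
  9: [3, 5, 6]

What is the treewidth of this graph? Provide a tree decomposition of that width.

Every bag has size at most 4, so the width is 4 − 1 = 3 and tw(G) ≤ 3. On the other hand G contains the 4-clique {1, 5, 6, 8}. A clique must lie in a single bag of any decomposition, so no decomposition can have width below 3. Hence tw(G) = 3 exactly.

Treewidth 3.
One such decomposition:
Bags: B1 = {1, 5, 6, 8}  B2 = {1, 3, 5, 6}  B3 = {3, 5, 6, 9}  B4 = {2, 5, 6, 8}  B5 = {1, 5, 6, 7}  B6 = {3, 4, 5, 6}
Tree: B1–B2, B2–B3, B1–B4, B1–B5, B3–B6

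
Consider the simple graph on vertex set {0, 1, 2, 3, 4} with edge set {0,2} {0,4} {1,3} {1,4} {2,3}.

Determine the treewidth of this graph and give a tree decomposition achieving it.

Treewidth 2.
One optimal decomposition is:
Bags: B1 = {0, 2, 4}  B2 = {1, 2, 4}  B3 = {1, 2, 3}
Tree: B1–B2, B2–B3

Every bag has size at most 3, so the width is 3 − 1 = 2 and tw(G) ≤ 2. Since 2–0–4–1–3–2 is a cycle in G, G is not acyclic. Forests are exactly the graphs of treewidth ≤ 1, so tw(G) ≥ 2. The upper and lower bounds meet at 2, so that is the treewidth.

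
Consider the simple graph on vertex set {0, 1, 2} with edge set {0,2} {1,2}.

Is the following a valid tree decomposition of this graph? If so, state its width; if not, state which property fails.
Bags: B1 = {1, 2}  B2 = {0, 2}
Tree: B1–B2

Checking the three conditions: (i) the bags cover all of {0, 1, 2}; (ii) for each edge, some bag contains both endpoints; (iii) the bags containing any fixed vertex form a subtree. All hold, so the decomposition is valid with width 2 − 1 = 1.

Yes; width 1.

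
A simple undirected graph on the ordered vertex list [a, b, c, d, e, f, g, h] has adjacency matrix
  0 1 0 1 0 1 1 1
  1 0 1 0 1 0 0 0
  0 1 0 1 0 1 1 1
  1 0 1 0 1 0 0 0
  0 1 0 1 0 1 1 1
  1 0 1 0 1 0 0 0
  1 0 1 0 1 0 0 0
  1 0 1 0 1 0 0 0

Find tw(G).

3

A width-3 tree decomposition is:
Bags: B1 = {a, c, e, f}  B2 = {a, c, e, h}  B3 = {a, b, c, e}  B4 = {a, c, d, e}  B5 = {a, c, e, g}
Tree: B1–B2, B2–B3, B3–B4, B4–B5
Every bag has size at most 4, so the width is 4 − 1 = 3 and tw(G) ≤ 3. For the lower bound: the 4 vertex sets {a,f}, {e,h}, {c}, {b} are disjoint, each induces a connected subgraph, and every pair is joined by at least one edge of G. Contracting each set to a single vertex therefore yields K_{4} as a minor, and since treewidth is minor-monotone, tw(G) ≥ tw(K_{4}) = 3. Hence tw(G) = 3 exactly.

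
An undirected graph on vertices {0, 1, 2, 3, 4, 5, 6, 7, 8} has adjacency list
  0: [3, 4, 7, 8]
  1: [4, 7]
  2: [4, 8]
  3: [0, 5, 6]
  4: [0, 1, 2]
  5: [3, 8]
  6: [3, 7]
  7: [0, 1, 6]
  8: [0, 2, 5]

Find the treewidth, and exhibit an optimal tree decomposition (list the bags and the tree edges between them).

Each bag holds 4 vertices, so the decomposition has width 3, which upper-bounds the treewidth. For the lower bound: the 4 vertex sets {3,5,6}, {8}, {0}, {1,2,4,7} are disjoint, each induces a connected subgraph, and every pair is joined by at least one edge of G. Contracting each set to a single vertex therefore yields K_{4} as a minor, and since treewidth is minor-monotone, tw(G) ≥ tw(K_{4}) = 3. The upper and lower bounds meet at 3, so that is the treewidth.

Treewidth 3.
One such decomposition:
Bags: B1 = {3, 5, 6, 8}  B2 = {0, 3, 6, 8}  B3 = {0, 6, 7, 8}  B4 = {0, 2, 7, 8}  B5 = {0, 2, 4, 7}  B6 = {1, 2, 4, 7}
Tree: B1–B2, B2–B3, B3–B4, B4–B5, B5–B6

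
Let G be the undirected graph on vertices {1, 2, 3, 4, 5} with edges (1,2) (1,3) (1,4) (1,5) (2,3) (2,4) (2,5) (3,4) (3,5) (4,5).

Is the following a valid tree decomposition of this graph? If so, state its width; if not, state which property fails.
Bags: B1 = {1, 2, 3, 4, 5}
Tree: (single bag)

Yes; width 4.

Vertex coverage: the bags together contain {1, 2, 3, 4, 5}, the full vertex set. Edge coverage: each edge of G has both endpoints in at least one bag. Running intersection: for every vertex, the bags containing it form a connected subtree. All three properties hold, so this is a valid tree decomposition of width max|bag| − 1 = 4, and hence tw(G) ≤ 4.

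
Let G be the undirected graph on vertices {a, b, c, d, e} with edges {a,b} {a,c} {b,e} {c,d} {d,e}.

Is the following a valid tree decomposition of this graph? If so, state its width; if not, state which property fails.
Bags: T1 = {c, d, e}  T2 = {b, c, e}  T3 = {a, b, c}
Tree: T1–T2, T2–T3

Checking the three conditions: (i) the bags cover all of {a, b, c, d, e}; (ii) for each edge, some bag contains both endpoints; (iii) the bags containing any fixed vertex form a subtree. All hold, so the decomposition is valid with width 3 − 1 = 2.

Yes; width 2.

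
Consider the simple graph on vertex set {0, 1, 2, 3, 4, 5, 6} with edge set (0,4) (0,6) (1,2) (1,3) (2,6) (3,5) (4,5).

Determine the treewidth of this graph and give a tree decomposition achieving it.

Treewidth 2.
Bags: B1 = {0, 4, 6}  B2 = {2, 4, 6}  B3 = {1, 2, 4}  B4 = {1, 3, 4}  B5 = {3, 4, 5}
Tree: B1–B2, B2–B3, B3–B4, B4–B5

Each bag holds 3 vertices, so the decomposition has width 2, which upper-bounds the treewidth. Since 4–0–6–2–1–3–5–4 is a cycle in G, G is not acyclic. Forests are exactly the graphs of treewidth ≤ 1, so tw(G) ≥ 2. Combining the bounds, tw(G) = 2.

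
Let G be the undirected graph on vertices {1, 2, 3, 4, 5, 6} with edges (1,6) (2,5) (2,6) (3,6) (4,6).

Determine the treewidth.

1

A width-1 tree decomposition is:
Bags: B1 = {1, 6}  B2 = {3, 6}  B3 = {4, 6}  B4 = {2, 6}  B5 = {2, 5}
Tree: B1–B2, B1–B3, B1–B4, B4–B5
Each bag holds 2 vertices, so the decomposition has width 1, which upper-bounds the treewidth. Any graph with an edge has treewidth ≥ 1, and G has the edge 6–1. Combining the bounds, tw(G) = 1.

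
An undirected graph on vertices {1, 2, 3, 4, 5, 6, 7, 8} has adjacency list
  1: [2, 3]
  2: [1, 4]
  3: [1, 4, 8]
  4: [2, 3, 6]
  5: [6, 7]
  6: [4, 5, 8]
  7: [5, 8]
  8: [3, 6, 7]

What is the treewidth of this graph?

A width-2 tree decomposition is:
Bags: B1 = {1, 2, 3}  B2 = {2, 3, 4}  B3 = {3, 4, 8}  B4 = {4, 6, 8}  B5 = {6, 7, 8}  B6 = {5, 6, 7}
Tree: B1–B2, B2–B3, B3–B4, B4–B5, B5–B6
Every bag has size at most 3, so the width is 3 − 1 = 2 and tw(G) ≤ 2. Since 1–2–4–3–1 is a cycle in G, G is not acyclic. Forests are exactly the graphs of treewidth ≤ 1, so tw(G) ≥ 2. Combining the bounds, tw(G) = 2.

2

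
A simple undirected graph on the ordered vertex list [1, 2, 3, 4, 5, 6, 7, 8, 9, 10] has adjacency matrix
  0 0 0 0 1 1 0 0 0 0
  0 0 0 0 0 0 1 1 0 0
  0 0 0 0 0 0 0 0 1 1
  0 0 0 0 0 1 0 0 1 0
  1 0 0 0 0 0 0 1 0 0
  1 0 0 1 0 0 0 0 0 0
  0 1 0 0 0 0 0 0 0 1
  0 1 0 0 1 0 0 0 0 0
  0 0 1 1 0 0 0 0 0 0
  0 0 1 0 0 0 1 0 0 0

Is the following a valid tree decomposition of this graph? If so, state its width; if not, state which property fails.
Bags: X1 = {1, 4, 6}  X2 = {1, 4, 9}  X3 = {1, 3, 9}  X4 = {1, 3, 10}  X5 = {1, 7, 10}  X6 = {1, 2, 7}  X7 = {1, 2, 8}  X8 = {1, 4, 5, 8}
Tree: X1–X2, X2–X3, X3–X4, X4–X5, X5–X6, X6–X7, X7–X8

No — bags containing vertex 4 are not connected in the tree.

A tree decomposition must satisfy three properties: every vertex lies in some bag; for every edge, both endpoints lie together in some bag; and for every vertex, the bags containing it form a connected subtree. Here bags containing vertex 4 are not connected in the tree, so the decomposition is invalid.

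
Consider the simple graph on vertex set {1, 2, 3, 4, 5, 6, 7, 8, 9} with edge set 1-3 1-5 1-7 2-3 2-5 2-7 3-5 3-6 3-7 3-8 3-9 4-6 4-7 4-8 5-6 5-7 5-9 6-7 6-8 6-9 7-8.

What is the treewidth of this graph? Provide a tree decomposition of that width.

Treewidth 3.
One such decomposition:
Bags: B1 = {1, 3, 5, 7}  B2 = {3, 5, 6, 7}  B3 = {3, 6, 7, 8}  B4 = {4, 6, 7, 8}  B5 = {2, 3, 5, 7}  B6 = {3, 5, 6, 9}
Tree: B1–B2, B2–B3, B3–B4, B1–B5, B2–B6

The largest bag has 4 vertices, giving width 3; this decomposition certifies tw(G) ≤ 3. For the lower bound, the 4 vertices {3, 6, 7, 8} are pairwise adjacent, and any tree decomposition puts a clique entirely inside one bag — forcing width ≥ 3. Hence tw(G) = 3 exactly.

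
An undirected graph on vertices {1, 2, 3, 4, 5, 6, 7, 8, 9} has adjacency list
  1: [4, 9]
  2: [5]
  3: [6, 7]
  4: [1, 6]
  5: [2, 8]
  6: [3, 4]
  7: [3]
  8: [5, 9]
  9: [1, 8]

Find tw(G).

1

A width-1 tree decomposition is:
Bags: B1 = {2, 5}  B2 = {5, 8}  B3 = {8, 9}  B4 = {1, 9}  B5 = {1, 4}  B6 = {4, 6}  B7 = {3, 6}  B8 = {3, 7}
Tree: B1–B2, B2–B3, B3–B4, B4–B5, B5–B6, B6–B7, B7–B8
The largest bag has 2 vertices, giving width 1; this decomposition certifies tw(G) ≤ 1. G has an edge, so its treewidth is at least 1. Combining the bounds, tw(G) = 1.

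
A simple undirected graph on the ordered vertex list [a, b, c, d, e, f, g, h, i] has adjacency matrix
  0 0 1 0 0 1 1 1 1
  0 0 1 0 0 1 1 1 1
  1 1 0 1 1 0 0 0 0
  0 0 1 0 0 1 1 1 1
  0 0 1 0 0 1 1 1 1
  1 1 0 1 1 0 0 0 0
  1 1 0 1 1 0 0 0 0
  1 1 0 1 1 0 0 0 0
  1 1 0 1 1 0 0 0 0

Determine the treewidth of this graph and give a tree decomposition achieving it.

Each bag holds 5 vertices, so the decomposition has width 4, which upper-bounds the treewidth. For the lower bound: the 5 vertex sets {a,h}, {b,i}, {d,f}, {e}, {g} are disjoint, each induces a connected subgraph, and every pair is joined by at least one edge of G. Contracting each set to a single vertex therefore yields K_{5} as a minor, and since treewidth is minor-monotone, tw(G) ≥ tw(K_{5}) = 4. Therefore the treewidth is 4.

Treewidth 4.
One such decomposition:
Bags: B1 = {a, b, d, e, h}  B2 = {a, b, d, e, i}  B3 = {a, b, d, e, f}  B4 = {a, b, d, e, g}  B5 = {a, b, c, d, e}
Tree: B1–B2, B2–B3, B3–B4, B4–B5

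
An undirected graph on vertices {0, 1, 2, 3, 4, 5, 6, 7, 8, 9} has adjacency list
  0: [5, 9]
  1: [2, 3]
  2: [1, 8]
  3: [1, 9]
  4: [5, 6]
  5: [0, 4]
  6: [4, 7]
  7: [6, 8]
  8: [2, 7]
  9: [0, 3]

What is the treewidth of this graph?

A width-2 tree decomposition is:
Bags: B1 = {0, 5, 9}  B2 = {3, 5, 9}  B3 = {1, 3, 5}  B4 = {1, 2, 5}  B5 = {2, 5, 8}  B6 = {5, 7, 8}  B7 = {5, 6, 7}  B8 = {4, 5, 6}
Tree: B1–B2, B2–B3, B3–B4, B4–B5, B5–B6, B6–B7, B7–B8
Each bag holds 3 vertices, so the decomposition has width 2, which upper-bounds the treewidth. Since 5–0–9–3–1–2–8–7–6–4–5 is a cycle in G, G is not acyclic. Forests are exactly the graphs of treewidth ≤ 1, so tw(G) ≥ 2. Combining the bounds, tw(G) = 2.

2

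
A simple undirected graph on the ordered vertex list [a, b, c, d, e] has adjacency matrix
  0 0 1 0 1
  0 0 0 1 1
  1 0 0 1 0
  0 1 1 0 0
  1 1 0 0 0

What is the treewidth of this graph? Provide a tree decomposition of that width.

Each bag holds 3 vertices, so the decomposition has width 2, which upper-bounds the treewidth. The edges b–e–a–c–d–b form a cycle, so G is not a tree and its treewidth is at least 2. Combining the bounds, tw(G) = 2.

Treewidth 2.
One such decomposition:
Bags: B1 = {a, b, e}  B2 = {a, b, c}  B3 = {b, c, d}
Tree: B1–B2, B2–B3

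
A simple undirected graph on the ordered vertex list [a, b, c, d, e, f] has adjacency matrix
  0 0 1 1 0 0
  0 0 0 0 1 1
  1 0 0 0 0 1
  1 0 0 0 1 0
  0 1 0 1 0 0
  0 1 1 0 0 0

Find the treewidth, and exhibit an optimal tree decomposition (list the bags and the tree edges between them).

Every bag has size at most 3, so the width is 3 − 1 = 2 and tw(G) ≤ 2. The edges e–d–a–c–f–b–e form a cycle, so G is not a tree and its treewidth is at least 2. The upper and lower bounds meet at 2, so that is the treewidth.

Treewidth 2.
One optimal decomposition is:
Bags: B1 = {a, d, e}  B2 = {a, c, e}  B3 = {c, e, f}  B4 = {b, e, f}
Tree: B1–B2, B2–B3, B3–B4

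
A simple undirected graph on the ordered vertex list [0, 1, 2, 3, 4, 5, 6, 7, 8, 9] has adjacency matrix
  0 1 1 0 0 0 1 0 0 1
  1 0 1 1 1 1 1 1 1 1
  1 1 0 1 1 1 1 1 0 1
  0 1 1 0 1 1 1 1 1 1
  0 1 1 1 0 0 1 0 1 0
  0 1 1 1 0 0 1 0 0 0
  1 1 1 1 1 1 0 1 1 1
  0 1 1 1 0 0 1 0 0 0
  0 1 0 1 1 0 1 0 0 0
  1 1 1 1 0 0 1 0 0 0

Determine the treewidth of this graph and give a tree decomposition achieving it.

Treewidth 4.
One such decomposition:
Bags: B1 = {1, 2, 3, 4, 6}  B2 = {1, 2, 3, 6, 9}  B3 = {1, 3, 4, 6, 8}  B4 = {1, 2, 3, 6, 7}  B5 = {0, 1, 2, 6, 9}  B6 = {1, 2, 3, 5, 6}
Tree: B1–B2, B1–B3, B2–B4, B2–B5, B4–B6

Each bag holds 5 vertices, so the decomposition has width 4, which upper-bounds the treewidth. On the other hand G contains the 5-clique {1, 3, 4, 6, 8}. A clique must lie in a single bag of any decomposition, so no decomposition can have width below 4. The upper and lower bounds meet at 4, so that is the treewidth.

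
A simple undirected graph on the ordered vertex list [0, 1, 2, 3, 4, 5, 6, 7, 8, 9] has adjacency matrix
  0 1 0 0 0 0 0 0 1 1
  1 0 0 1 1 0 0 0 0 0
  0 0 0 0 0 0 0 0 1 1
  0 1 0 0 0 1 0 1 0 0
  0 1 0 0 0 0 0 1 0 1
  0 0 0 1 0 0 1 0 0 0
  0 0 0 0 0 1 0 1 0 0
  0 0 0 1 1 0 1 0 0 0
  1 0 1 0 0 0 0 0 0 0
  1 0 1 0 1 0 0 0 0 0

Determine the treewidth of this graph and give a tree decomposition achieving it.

Treewidth 2.
Bags: B1 = {0, 2, 8}  B2 = {0, 2, 9}  B3 = {0, 1, 9}  B4 = {1, 4, 9}  B5 = {1, 3, 4}  B6 = {3, 4, 7}  B7 = {3, 5, 7}  B8 = {5, 6, 7}
Tree: B1–B2, B2–B3, B3–B4, B4–B5, B5–B6, B6–B7, B7–B8

The largest bag has 3 vertices, giving width 2; this decomposition certifies tw(G) ≤ 2. For the lower bound, G contains the cycle 8–2–9–0–8, so G is not a forest; only forests have treewidth ≤ 1, hence tw(G) ≥ 2. Combining the bounds, tw(G) = 2.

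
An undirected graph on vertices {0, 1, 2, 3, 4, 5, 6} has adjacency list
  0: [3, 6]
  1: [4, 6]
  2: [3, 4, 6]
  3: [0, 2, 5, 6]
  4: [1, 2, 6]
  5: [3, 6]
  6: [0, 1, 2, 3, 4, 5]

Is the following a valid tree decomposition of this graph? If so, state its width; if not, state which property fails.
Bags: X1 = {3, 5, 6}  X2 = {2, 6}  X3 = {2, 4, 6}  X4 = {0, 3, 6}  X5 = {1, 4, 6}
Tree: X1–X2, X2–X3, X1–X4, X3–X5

No — edge (3,2) lies in no bag.

A tree decomposition must satisfy three properties: every vertex lies in some bag; for every edge, both endpoints lie together in some bag; and for every vertex, the bags containing it form a connected subtree. Here edge (3,2) lies in no bag, so the decomposition is invalid.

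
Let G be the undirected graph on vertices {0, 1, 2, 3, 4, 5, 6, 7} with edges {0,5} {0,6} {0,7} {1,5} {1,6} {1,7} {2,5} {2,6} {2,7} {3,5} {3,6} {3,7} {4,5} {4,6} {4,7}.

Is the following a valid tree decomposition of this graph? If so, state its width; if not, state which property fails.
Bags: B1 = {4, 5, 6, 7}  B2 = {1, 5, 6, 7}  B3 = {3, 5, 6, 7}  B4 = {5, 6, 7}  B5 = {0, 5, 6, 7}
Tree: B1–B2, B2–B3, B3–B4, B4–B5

A tree decomposition must satisfy three properties: every vertex lies in some bag; for every edge, both endpoints lie together in some bag; and for every vertex, the bags containing it form a connected subtree. Here vertex 2 appears in no bag, so the decomposition is invalid.

No — vertex 2 appears in no bag.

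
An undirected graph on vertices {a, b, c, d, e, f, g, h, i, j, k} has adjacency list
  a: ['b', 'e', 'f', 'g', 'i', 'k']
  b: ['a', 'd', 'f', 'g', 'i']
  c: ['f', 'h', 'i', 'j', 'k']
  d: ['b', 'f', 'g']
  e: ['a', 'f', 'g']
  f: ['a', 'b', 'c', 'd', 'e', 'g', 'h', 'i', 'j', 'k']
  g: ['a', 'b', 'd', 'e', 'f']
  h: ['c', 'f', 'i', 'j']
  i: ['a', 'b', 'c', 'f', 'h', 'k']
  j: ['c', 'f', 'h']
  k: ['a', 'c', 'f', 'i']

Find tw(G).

3

A width-3 tree decomposition is:
Bags: B1 = {a, b, f, g}  B2 = {a, b, f, i}  B3 = {a, f, i, k}  B4 = {c, f, i, k}  B5 = {c, f, h, i}  B6 = {c, f, h, j}  B7 = {b, d, f, g}  B8 = {a, e, f, g}
Tree: B1–B2, B2–B3, B3–B4, B4–B5, B5–B6, B1–B7, B1–B8
Each bag holds 4 vertices, so the decomposition has width 3, which upper-bounds the treewidth. Conversely, {b, d, f, g} is a clique of size 4, and the vertices of any clique must share a bag in every tree decomposition; so some bag has ≥ 4 vertices and tw(G) ≥ 3. Combining the bounds, tw(G) = 3.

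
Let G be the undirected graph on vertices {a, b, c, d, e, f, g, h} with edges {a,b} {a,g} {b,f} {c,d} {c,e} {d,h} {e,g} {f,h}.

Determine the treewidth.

2

A width-2 tree decomposition is:
Bags: B1 = {c, d, h}  B2 = {c, f, h}  B3 = {b, c, f}  B4 = {a, b, c}  B5 = {a, c, g}  B6 = {c, e, g}
Tree: B1–B2, B2–B3, B3–B4, B4–B5, B5–B6
Every bag has size at most 3, so the width is 3 − 1 = 2 and tw(G) ≤ 2. For the lower bound, G contains the cycle c–d–h–f–b–a–g–e–c, so G is not a forest; only forests have treewidth ≤ 1, hence tw(G) ≥ 2. Hence tw(G) = 2 exactly.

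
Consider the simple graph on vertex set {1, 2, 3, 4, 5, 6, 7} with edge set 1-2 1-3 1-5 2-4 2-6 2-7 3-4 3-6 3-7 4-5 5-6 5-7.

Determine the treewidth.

3

A width-3 tree decomposition is:
Bags: B1 = {2, 3, 4, 5}  B2 = {1, 2, 3, 5}  B3 = {2, 3, 5, 7}  B4 = {2, 3, 5, 6}
Tree: B1–B2, B2–B3, B3–B4
Every bag has size at most 4, so the width is 4 − 1 = 3 and tw(G) ≤ 3. For the lower bound: the 4 vertex sets {2,4}, {1,5}, {3}, {7} are disjoint, each induces a connected subgraph, and every pair is joined by at least one edge of G. Contracting each set to a single vertex therefore yields K_{4} as a minor, and since treewidth is minor-monotone, tw(G) ≥ tw(K_{4}) = 3. Therefore the treewidth is 3.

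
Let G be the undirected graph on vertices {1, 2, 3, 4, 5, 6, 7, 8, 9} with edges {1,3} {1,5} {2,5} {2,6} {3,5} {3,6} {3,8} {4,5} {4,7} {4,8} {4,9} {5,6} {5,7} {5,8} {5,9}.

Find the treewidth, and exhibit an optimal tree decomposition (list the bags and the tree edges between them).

Each bag holds 3 vertices, so the decomposition has width 2, which upper-bounds the treewidth. For the lower bound, the 3 vertices {2, 5, 6} are pairwise adjacent, and any tree decomposition puts a clique entirely inside one bag — forcing width ≥ 2. Therefore the treewidth is 2.

Treewidth 2.
One such decomposition:
Bags: B1 = {4, 5, 8}  B2 = {3, 5, 8}  B3 = {4, 5, 7}  B4 = {3, 5, 6}  B5 = {4, 5, 9}  B6 = {1, 3, 5}  B7 = {2, 5, 6}
Tree: B1–B2, B1–B3, B2–B4, B3–B5, B4–B6, B4–B7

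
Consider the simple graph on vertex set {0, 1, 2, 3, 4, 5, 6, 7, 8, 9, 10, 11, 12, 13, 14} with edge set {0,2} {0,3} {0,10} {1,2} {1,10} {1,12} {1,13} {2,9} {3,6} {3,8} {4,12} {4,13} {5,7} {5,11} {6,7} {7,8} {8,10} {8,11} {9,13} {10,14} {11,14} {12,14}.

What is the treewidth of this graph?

3

A width-3 tree decomposition is:
Bags: B1 = {3, 5, 6, 7}  B2 = {3, 5, 7, 8}  B3 = {3, 5, 8, 11}  B4 = {0, 3, 8, 11}  B5 = {0, 8, 10, 11}  B6 = {0, 10, 11, 14}  B7 = {0, 2, 10, 14}  B8 = {1, 2, 10, 14}  B9 = {1, 2, 12, 14}  B10 = {1, 2, 9, 12}  B11 = {1, 9, 12, 13}  B12 = {4, 9, 12, 13}
Tree: B1–B2, B2–B3, B3–B4, B4–B5, B5–B6, B6–B7, B7–B8, B8–B9, B9–B10, B10–B11, B11–B12
The largest bag has 4 vertices, giving width 3; this decomposition certifies tw(G) ≤ 3. For the lower bound: the 4 vertex sets {5,6,7}, {3}, {8}, {0,10,11,14} are disjoint, each induces a connected subgraph, and every pair is joined by at least one edge of G. Contracting each set to a single vertex therefore yields K_{4} as a minor, and since treewidth is minor-monotone, tw(G) ≥ tw(K_{4}) = 3. Combining the bounds, tw(G) = 3.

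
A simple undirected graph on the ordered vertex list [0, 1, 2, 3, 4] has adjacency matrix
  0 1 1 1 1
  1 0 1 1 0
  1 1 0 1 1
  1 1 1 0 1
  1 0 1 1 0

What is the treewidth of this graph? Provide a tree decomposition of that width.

Every bag has size at most 4, so the width is 4 − 1 = 3 and tw(G) ≤ 3. On the other hand G contains the 4-clique {0, 1, 2, 3}. A clique must lie in a single bag of any decomposition, so no decomposition can have width below 3. Hence tw(G) = 3 exactly.

Treewidth 3.
One such decomposition:
Bags: B1 = {0, 1, 2, 3}  B2 = {0, 2, 3, 4}
Tree: B1–B2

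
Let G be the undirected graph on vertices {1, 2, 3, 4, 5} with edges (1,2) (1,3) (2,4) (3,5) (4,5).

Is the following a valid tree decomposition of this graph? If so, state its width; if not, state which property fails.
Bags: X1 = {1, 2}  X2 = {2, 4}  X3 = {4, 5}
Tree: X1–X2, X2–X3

A tree decomposition must satisfy three properties: every vertex lies in some bag; for every edge, both endpoints lie together in some bag; and for every vertex, the bags containing it form a connected subtree. Here vertex 3 appears in no bag, so the decomposition is invalid.

No — vertex 3 appears in no bag.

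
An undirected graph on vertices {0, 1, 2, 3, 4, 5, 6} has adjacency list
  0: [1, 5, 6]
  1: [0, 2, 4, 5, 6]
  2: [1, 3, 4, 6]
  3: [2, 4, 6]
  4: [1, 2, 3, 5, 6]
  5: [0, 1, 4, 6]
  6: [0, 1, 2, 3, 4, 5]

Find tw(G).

3

A width-3 tree decomposition is:
Bags: B1 = {1, 4, 5, 6}  B2 = {1, 2, 4, 6}  B3 = {2, 3, 4, 6}  B4 = {0, 1, 5, 6}
Tree: B1–B2, B2–B3, B1–B4
The largest bag has 4 vertices, giving width 3; this decomposition certifies tw(G) ≤ 3. For the lower bound, the 4 vertices {0, 1, 5, 6} are pairwise adjacent, and any tree decomposition puts a clique entirely inside one bag — forcing width ≥ 3. Combining the bounds, tw(G) = 3.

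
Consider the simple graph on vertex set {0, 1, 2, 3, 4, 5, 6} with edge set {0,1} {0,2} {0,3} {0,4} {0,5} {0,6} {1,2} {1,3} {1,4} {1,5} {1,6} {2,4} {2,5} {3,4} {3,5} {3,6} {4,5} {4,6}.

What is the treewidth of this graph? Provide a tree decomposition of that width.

The largest bag has 5 vertices, giving width 4; this decomposition certifies tw(G) ≤ 4. On the other hand G contains the 5-clique {0, 1, 2, 4, 5}. A clique must lie in a single bag of any decomposition, so no decomposition can have width below 4. Hence tw(G) = 4 exactly.

Treewidth 4.
One optimal decomposition is:
Bags: B1 = {0, 1, 2, 4, 5}  B2 = {0, 1, 3, 4, 5}  B3 = {0, 1, 3, 4, 6}
Tree: B1–B2, B2–B3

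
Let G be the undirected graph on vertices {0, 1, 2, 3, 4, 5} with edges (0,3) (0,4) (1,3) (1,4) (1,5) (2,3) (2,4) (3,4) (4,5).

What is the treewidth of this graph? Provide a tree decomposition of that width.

The largest bag has 3 vertices, giving width 2; this decomposition certifies tw(G) ≤ 2. On the other hand G contains the 3-clique {0, 3, 4}. A clique must lie in a single bag of any decomposition, so no decomposition can have width below 2. Therefore the treewidth is 2.

Treewidth 2.
One such decomposition:
Bags: B1 = {2, 3, 4}  B2 = {1, 3, 4}  B3 = {1, 4, 5}  B4 = {0, 3, 4}
Tree: B1–B2, B2–B3, B2–B4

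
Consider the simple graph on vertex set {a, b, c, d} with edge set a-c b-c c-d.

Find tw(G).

1

A width-1 tree decomposition is:
Bags: B1 = {b, c}  B2 = {a, c}  B3 = {c, d}
Tree: B1–B2, B2–B3
The largest bag has 2 vertices, giving width 1; this decomposition certifies tw(G) ≤ 1. Any graph with an edge has treewidth ≥ 1, and G has the edge b–c. Therefore the treewidth is 1.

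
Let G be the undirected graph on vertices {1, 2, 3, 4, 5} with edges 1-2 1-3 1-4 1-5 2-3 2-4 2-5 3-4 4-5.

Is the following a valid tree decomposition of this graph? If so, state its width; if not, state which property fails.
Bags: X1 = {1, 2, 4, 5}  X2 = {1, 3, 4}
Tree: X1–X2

No — edge (2,3) lies in no bag.

A tree decomposition must satisfy three properties: every vertex lies in some bag; for every edge, both endpoints lie together in some bag; and for every vertex, the bags containing it form a connected subtree. Here edge (2,3) lies in no bag, so the decomposition is invalid.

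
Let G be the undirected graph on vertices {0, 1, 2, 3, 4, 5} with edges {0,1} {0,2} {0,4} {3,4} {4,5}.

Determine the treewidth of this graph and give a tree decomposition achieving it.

Every bag has size at most 2, so the width is 2 − 1 = 1 and tw(G) ≤ 1. Since G has at least one edge (e.g. 5–4), it is not an edgeless graph, so tw(G) ≥ 1. Combining the bounds, tw(G) = 1.

Treewidth 1.
One such decomposition:
Bags: B1 = {4, 5}  B2 = {0, 4}  B3 = {3, 4}  B4 = {0, 1}  B5 = {0, 2}
Tree: B1–B2, B2–B3, B2–B4, B2–B5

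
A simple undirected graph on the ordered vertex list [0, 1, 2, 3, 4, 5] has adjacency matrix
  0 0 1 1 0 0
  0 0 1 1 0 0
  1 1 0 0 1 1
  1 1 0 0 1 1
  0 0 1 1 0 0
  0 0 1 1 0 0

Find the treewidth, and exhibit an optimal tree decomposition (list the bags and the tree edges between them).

Treewidth 2.
Bags: B1 = {2, 3, 4}  B2 = {2, 3, 5}  B3 = {0, 2, 3}  B4 = {1, 2, 3}
Tree: B1–B2, B2–B3, B3–B4

The largest bag has 3 vertices, giving width 2; this decomposition certifies tw(G) ≤ 2. Since 2–4–3–5–2 is a cycle in G, G is not acyclic. Forests are exactly the graphs of treewidth ≤ 1, so tw(G) ≥ 2. Combining the bounds, tw(G) = 2.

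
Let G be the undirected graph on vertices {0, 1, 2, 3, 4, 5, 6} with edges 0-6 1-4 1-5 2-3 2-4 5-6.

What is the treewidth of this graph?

1

A width-1 tree decomposition is:
Bags: B1 = {0, 6}  B2 = {5, 6}  B3 = {1, 5}  B4 = {1, 4}  B5 = {2, 4}  B6 = {2, 3}
Tree: B1–B2, B2–B3, B3–B4, B4–B5, B5–B6
Every bag has size at most 2, so the width is 2 − 1 = 1 and tw(G) ≤ 1. Since G has at least one edge (e.g. 0–6), it is not an edgeless graph, so tw(G) ≥ 1. Combining the bounds, tw(G) = 1.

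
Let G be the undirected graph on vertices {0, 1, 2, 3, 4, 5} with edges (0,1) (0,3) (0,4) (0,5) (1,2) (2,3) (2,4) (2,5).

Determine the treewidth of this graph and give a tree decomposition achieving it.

The largest bag has 3 vertices, giving width 2; this decomposition certifies tw(G) ≤ 2. Since 3–2–4–0–3 is a cycle in G, G is not acyclic. Forests are exactly the graphs of treewidth ≤ 1, so tw(G) ≥ 2. Hence tw(G) = 2 exactly.

Treewidth 2.
One optimal decomposition is:
Bags: B1 = {0, 2, 3}  B2 = {0, 2, 4}  B3 = {0, 1, 2}  B4 = {0, 2, 5}
Tree: B1–B2, B2–B3, B3–B4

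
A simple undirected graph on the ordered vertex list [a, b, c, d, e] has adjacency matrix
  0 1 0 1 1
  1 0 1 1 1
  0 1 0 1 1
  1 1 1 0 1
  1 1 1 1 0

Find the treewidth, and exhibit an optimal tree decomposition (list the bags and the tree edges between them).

Each bag holds 4 vertices, so the decomposition has width 3, which upper-bounds the treewidth. On the other hand G contains the 4-clique {b, c, d, e}. A clique must lie in a single bag of any decomposition, so no decomposition can have width below 3. Therefore the treewidth is 3.

Treewidth 3.
One optimal decomposition is:
Bags: B1 = {a, b, d, e}  B2 = {b, c, d, e}
Tree: B1–B2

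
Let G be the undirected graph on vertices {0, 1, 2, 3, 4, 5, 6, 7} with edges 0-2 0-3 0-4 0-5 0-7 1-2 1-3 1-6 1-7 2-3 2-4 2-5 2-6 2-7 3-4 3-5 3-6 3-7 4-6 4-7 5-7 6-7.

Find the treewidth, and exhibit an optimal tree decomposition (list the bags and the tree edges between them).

Treewidth 4.
One optimal decomposition is:
Bags: B1 = {0, 2, 3, 4, 7}  B2 = {0, 2, 3, 5, 7}  B3 = {2, 3, 4, 6, 7}  B4 = {1, 2, 3, 6, 7}
Tree: B1–B2, B1–B3, B3–B4

Each bag holds 5 vertices, so the decomposition has width 4, which upper-bounds the treewidth. On the other hand G contains the 5-clique {0, 2, 3, 4, 7}. A clique must lie in a single bag of any decomposition, so no decomposition can have width below 4. Combining the bounds, tw(G) = 4.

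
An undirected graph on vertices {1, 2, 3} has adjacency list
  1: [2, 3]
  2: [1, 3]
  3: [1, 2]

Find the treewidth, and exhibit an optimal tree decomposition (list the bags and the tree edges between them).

With just one bag of size 3, the width is 3 − 1 = 2, so tw(G) ≤ 2. For the lower bound, the 3 vertices {1, 2, 3} are pairwise adjacent, and any tree decomposition puts a clique entirely inside one bag — forcing width ≥ 2. Therefore the treewidth is 2.

Treewidth 2.
One optimal decomposition is:
Bags: B1 = {1, 2, 3}
Tree: (single bag)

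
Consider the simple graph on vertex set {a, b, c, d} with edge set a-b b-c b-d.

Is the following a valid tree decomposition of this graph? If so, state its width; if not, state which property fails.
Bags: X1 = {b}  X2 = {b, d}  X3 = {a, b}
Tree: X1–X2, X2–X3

No — vertex c appears in no bag.

A tree decomposition must satisfy three properties: every vertex lies in some bag; for every edge, both endpoints lie together in some bag; and for every vertex, the bags containing it form a connected subtree. Here vertex c appears in no bag, so the decomposition is invalid.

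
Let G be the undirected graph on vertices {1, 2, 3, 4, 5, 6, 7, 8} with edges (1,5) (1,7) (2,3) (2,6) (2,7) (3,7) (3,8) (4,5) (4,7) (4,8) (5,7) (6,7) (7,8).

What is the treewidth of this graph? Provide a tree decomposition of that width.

Treewidth 2.
One optimal decomposition is:
Bags: B1 = {4, 7, 8}  B2 = {4, 5, 7}  B3 = {3, 7, 8}  B4 = {2, 3, 7}  B5 = {1, 5, 7}  B6 = {2, 6, 7}
Tree: B1–B2, B1–B3, B3–B4, B2–B5, B4–B6

The largest bag has 3 vertices, giving width 2; this decomposition certifies tw(G) ≤ 2. Conversely, {1, 5, 7} is a clique of size 3, and the vertices of any clique must share a bag in every tree decomposition; so some bag has ≥ 3 vertices and tw(G) ≥ 2. The upper and lower bounds meet at 2, so that is the treewidth.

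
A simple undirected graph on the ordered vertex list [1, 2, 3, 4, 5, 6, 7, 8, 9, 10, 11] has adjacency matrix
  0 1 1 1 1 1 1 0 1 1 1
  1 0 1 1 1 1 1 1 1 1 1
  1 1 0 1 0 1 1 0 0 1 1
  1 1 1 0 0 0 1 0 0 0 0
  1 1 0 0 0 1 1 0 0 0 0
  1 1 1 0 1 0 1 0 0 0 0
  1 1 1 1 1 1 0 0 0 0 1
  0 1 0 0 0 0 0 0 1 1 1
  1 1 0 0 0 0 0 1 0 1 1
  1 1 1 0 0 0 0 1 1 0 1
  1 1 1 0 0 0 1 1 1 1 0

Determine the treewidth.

4

A width-4 tree decomposition is:
Bags: B1 = {1, 2, 3, 10, 11}  B2 = {1, 2, 9, 10, 11}  B3 = {1, 2, 3, 7, 11}  B4 = {1, 2, 3, 4, 7}  B5 = {2, 8, 9, 10, 11}  B6 = {1, 2, 3, 6, 7}  B7 = {1, 2, 5, 6, 7}
Tree: B1–B2, B1–B3, B3–B4, B2–B5, B4–B6, B6–B7
Each bag holds 5 vertices, so the decomposition has width 4, which upper-bounds the treewidth. On the other hand G contains the 5-clique {2, 8, 9, 10, 11}. A clique must lie in a single bag of any decomposition, so no decomposition can have width below 4. The upper and lower bounds meet at 4, so that is the treewidth.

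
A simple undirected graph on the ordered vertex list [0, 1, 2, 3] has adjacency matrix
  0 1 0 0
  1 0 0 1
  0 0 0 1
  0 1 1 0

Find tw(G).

1

A width-1 tree decomposition is:
Bags: B1 = {0, 1}  B2 = {1, 3}  B3 = {2, 3}
Tree: B1–B2, B2–B3
Each bag holds 2 vertices, so the decomposition has width 1, which upper-bounds the treewidth. Since G has at least one edge (e.g. 0–1), it is not an edgeless graph, so tw(G) ≥ 1. Therefore the treewidth is 1.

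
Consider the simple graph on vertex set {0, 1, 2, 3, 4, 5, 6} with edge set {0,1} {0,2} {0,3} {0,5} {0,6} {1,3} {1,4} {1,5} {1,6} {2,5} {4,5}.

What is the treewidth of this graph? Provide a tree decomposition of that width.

Treewidth 2.
Bags: B1 = {0, 2, 5}  B2 = {0, 1, 5}  B3 = {0, 1, 6}  B4 = {1, 4, 5}  B5 = {0, 1, 3}
Tree: B1–B2, B2–B3, B2–B4, B3–B5

Every bag has size at most 3, so the width is 3 − 1 = 2 and tw(G) ≤ 2. Conversely, {0, 1, 3} is a clique of size 3, and the vertices of any clique must share a bag in every tree decomposition; so some bag has ≥ 3 vertices and tw(G) ≥ 2. The upper and lower bounds meet at 2, so that is the treewidth.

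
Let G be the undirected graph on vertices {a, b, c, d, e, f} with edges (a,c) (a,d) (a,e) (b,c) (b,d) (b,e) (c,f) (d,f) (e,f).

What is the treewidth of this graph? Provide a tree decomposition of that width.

Treewidth 3.
Bags: B1 = {b, c, d, e}  B2 = {a, c, d, e}  B3 = {c, d, e, f}
Tree: B1–B2, B2–B3

Every bag has size at most 4, so the width is 4 − 1 = 3 and tw(G) ≤ 3. For the lower bound: the 4 vertex sets {b,c}, {a,e}, {d}, {f} are disjoint, each induces a connected subgraph, and every pair is joined by at least one edge of G. Contracting each set to a single vertex therefore yields K_{4} as a minor, and since treewidth is minor-monotone, tw(G) ≥ tw(K_{4}) = 3. Combining the bounds, tw(G) = 3.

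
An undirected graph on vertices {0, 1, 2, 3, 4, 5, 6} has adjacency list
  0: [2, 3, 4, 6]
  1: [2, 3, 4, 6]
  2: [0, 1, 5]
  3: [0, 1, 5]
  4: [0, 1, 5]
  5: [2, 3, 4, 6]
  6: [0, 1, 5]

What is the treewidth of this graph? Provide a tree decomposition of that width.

Every bag has size at most 4, so the width is 4 − 1 = 3 and tw(G) ≤ 3. For the lower bound: the 4 vertex sets {1,4}, {3,5}, {0}, {2} are disjoint, each induces a connected subgraph, and every pair is joined by at least one edge of G. Contracting each set to a single vertex therefore yields K_{4} as a minor, and since treewidth is minor-monotone, tw(G) ≥ tw(K_{4}) = 3. Hence tw(G) = 3 exactly.

Treewidth 3.
One optimal decomposition is:
Bags: B1 = {0, 1, 4, 5}  B2 = {0, 1, 3, 5}  B3 = {0, 1, 2, 5}  B4 = {0, 1, 5, 6}
Tree: B1–B2, B2–B3, B3–B4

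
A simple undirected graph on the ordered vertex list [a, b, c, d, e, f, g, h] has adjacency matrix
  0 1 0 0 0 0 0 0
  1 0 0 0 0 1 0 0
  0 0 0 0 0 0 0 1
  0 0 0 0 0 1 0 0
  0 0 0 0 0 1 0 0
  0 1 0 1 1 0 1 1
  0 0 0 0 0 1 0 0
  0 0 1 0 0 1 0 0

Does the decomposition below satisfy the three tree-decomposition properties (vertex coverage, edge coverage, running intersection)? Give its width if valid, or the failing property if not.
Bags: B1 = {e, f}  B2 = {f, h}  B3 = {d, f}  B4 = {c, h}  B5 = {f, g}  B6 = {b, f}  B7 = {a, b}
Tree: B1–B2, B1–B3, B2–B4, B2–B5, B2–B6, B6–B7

Every vertex of G appears in some bag (union = {a, b, c, d, e, f, g, h}); every edge is covered by a bag; and for each vertex v the set of bags containing v is connected in the bag tree. The decomposition is therefore valid. The largest bag has 2 vertices, so the width is 1.

Yes; width 1.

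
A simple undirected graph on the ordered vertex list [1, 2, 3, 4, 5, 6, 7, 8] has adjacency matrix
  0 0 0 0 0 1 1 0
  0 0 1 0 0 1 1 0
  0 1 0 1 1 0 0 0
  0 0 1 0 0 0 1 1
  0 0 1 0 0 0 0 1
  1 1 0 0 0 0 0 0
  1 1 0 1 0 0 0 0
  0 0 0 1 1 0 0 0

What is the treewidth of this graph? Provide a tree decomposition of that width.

Each bag holds 3 vertices, so the decomposition has width 2, which upper-bounds the treewidth. For the lower bound, G contains the cycle 8–5–3–4–8, so G is not a forest; only forests have treewidth ≤ 1, hence tw(G) ≥ 2. The upper and lower bounds meet at 2, so that is the treewidth.

Treewidth 2.
One such decomposition:
Bags: B1 = {4, 5, 8}  B2 = {3, 4, 5}  B3 = {3, 4, 7}  B4 = {2, 3, 7}  B5 = {1, 2, 7}  B6 = {1, 2, 6}
Tree: B1–B2, B2–B3, B3–B4, B4–B5, B5–B6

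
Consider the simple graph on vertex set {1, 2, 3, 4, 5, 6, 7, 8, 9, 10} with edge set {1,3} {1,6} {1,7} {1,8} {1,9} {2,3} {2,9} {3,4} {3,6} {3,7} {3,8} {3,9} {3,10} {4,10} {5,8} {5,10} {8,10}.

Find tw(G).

A width-2 tree decomposition is:
Bags: B1 = {1, 3, 9}  B2 = {2, 3, 9}  B3 = {1, 3, 8}  B4 = {1, 3, 7}  B5 = {3, 8, 10}  B6 = {5, 8, 10}  B7 = {1, 3, 6}  B8 = {3, 4, 10}
Tree: B1–B2, B1–B3, B1–B4, B3–B5, B5–B6, B3–B7, B5–B8
Every bag has size at most 3, so the width is 3 − 1 = 2 and tw(G) ≤ 2. For the lower bound, the 3 vertices {1, 3, 8} are pairwise adjacent, and any tree decomposition puts a clique entirely inside one bag — forcing width ≥ 2. The upper and lower bounds meet at 2, so that is the treewidth.

2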